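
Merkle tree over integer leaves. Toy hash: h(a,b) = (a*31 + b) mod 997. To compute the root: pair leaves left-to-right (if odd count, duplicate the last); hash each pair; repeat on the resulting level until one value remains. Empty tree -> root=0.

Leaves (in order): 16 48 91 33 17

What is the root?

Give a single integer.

L0: [16, 48, 91, 33, 17]
L1: h(16,48)=(16*31+48)%997=544 h(91,33)=(91*31+33)%997=860 h(17,17)=(17*31+17)%997=544 -> [544, 860, 544]
L2: h(544,860)=(544*31+860)%997=775 h(544,544)=(544*31+544)%997=459 -> [775, 459]
L3: h(775,459)=(775*31+459)%997=556 -> [556]

Answer: 556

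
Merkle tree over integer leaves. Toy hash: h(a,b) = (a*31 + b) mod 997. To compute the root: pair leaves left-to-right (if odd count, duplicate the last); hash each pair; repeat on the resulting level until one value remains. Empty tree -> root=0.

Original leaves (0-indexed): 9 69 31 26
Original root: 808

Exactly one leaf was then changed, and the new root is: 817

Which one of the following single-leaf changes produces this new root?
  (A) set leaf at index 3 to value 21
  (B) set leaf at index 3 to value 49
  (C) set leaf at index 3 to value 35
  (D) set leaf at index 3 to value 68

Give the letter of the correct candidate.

Answer: C

Derivation:
Original leaves: [9, 69, 31, 26]
Target new root: 817
Try each candidate change and compute the resulting root:
Candidate A: set leaf[3] = 21 -> leaves = [9, 69, 31, 21]
  L0: [9, 69, 31, 21]
  L1: h(9,69)=(9*31+69)%997=348 h(31,21)=(31*31+21)%997=982 -> [348, 982]
  L2: h(348,982)=(348*31+982)%997=803 -> [803]
  root = 803 != target 817
Candidate B: set leaf[3] = 49 -> leaves = [9, 69, 31, 49]
  L0: [9, 69, 31, 49]
  L1: h(9,69)=(9*31+69)%997=348 h(31,49)=(31*31+49)%997=13 -> [348, 13]
  L2: h(348,13)=(348*31+13)%997=831 -> [831]
  root = 831 != target 817
Candidate C: set leaf[3] = 35 -> leaves = [9, 69, 31, 35]
  L0: [9, 69, 31, 35]
  L1: h(9,69)=(9*31+69)%997=348 h(31,35)=(31*31+35)%997=996 -> [348, 996]
  L2: h(348,996)=(348*31+996)%997=817 -> [817]
  root = 817 == target 817  ** MATCH **
Candidate D: set leaf[3] = 68 -> leaves = [9, 69, 31, 68]
  L0: [9, 69, 31, 68]
  L1: h(9,69)=(9*31+69)%997=348 h(31,68)=(31*31+68)%997=32 -> [348, 32]
  L2: h(348,32)=(348*31+32)%997=850 -> [850]
  root = 850 != target 817
Candidate C produces the target root.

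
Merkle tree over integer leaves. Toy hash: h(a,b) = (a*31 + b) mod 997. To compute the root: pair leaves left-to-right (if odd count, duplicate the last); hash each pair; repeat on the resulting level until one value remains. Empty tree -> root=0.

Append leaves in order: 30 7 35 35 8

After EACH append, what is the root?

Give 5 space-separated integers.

After append 30 (leaves=[30]):
  L0: [30]
  root=30
After append 7 (leaves=[30, 7]):
  L0: [30, 7]
  L1: h(30,7)=(30*31+7)%997=937 -> [937]
  root=937
After append 35 (leaves=[30, 7, 35]):
  L0: [30, 7, 35]
  L1: h(30,7)=(30*31+7)%997=937 h(35,35)=(35*31+35)%997=123 -> [937, 123]
  L2: h(937,123)=(937*31+123)%997=257 -> [257]
  root=257
After append 35 (leaves=[30, 7, 35, 35]):
  L0: [30, 7, 35, 35]
  L1: h(30,7)=(30*31+7)%997=937 h(35,35)=(35*31+35)%997=123 -> [937, 123]
  L2: h(937,123)=(937*31+123)%997=257 -> [257]
  root=257
After append 8 (leaves=[30, 7, 35, 35, 8]):
  L0: [30, 7, 35, 35, 8]
  L1: h(30,7)=(30*31+7)%997=937 h(35,35)=(35*31+35)%997=123 h(8,8)=(8*31+8)%997=256 -> [937, 123, 256]
  L2: h(937,123)=(937*31+123)%997=257 h(256,256)=(256*31+256)%997=216 -> [257, 216]
  L3: h(257,216)=(257*31+216)%997=207 -> [207]
  root=207

Answer: 30 937 257 257 207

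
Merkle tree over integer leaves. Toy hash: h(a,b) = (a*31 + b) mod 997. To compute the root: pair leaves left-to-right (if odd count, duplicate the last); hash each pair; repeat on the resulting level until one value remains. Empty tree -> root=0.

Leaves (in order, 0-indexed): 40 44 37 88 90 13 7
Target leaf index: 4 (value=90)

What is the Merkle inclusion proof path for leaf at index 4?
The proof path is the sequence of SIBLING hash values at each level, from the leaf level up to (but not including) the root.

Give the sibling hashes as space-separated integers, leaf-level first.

L0 (leaves): [40, 44, 37, 88, 90, 13, 7], target index=4
L1: h(40,44)=(40*31+44)%997=287 [pair 0] h(37,88)=(37*31+88)%997=238 [pair 1] h(90,13)=(90*31+13)%997=809 [pair 2] h(7,7)=(7*31+7)%997=224 [pair 3] -> [287, 238, 809, 224]
  Sibling for proof at L0: 13
L2: h(287,238)=(287*31+238)%997=162 [pair 0] h(809,224)=(809*31+224)%997=378 [pair 1] -> [162, 378]
  Sibling for proof at L1: 224
L3: h(162,378)=(162*31+378)%997=415 [pair 0] -> [415]
  Sibling for proof at L2: 162
Root: 415
Proof path (sibling hashes from leaf to root): [13, 224, 162]

Answer: 13 224 162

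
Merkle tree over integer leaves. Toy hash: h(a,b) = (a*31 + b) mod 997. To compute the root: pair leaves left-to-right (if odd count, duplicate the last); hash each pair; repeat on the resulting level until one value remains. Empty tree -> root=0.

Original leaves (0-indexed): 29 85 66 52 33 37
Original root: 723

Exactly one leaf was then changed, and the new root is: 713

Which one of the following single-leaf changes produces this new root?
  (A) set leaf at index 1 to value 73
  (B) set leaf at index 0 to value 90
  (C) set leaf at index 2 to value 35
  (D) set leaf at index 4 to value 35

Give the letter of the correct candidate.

Answer: D

Derivation:
Original leaves: [29, 85, 66, 52, 33, 37]
Target new root: 713
Try each candidate change and compute the resulting root:
Candidate A: set leaf[1] = 73 -> leaves = [29, 73, 66, 52, 33, 37]
  L0: [29, 73, 66, 52, 33, 37]
  L1: h(29,73)=(29*31+73)%997=972 h(66,52)=(66*31+52)%997=104 h(33,37)=(33*31+37)%997=63 -> [972, 104, 63]
  L2: h(972,104)=(972*31+104)%997=326 h(63,63)=(63*31+63)%997=22 -> [326, 22]
  L3: h(326,22)=(326*31+22)%997=158 -> [158]
  root = 158 != target 713
Candidate B: set leaf[0] = 90 -> leaves = [90, 85, 66, 52, 33, 37]
  L0: [90, 85, 66, 52, 33, 37]
  L1: h(90,85)=(90*31+85)%997=881 h(66,52)=(66*31+52)%997=104 h(33,37)=(33*31+37)%997=63 -> [881, 104, 63]
  L2: h(881,104)=(881*31+104)%997=496 h(63,63)=(63*31+63)%997=22 -> [496, 22]
  L3: h(496,22)=(496*31+22)%997=443 -> [443]
  root = 443 != target 713
Candidate C: set leaf[2] = 35 -> leaves = [29, 85, 35, 52, 33, 37]
  L0: [29, 85, 35, 52, 33, 37]
  L1: h(29,85)=(29*31+85)%997=984 h(35,52)=(35*31+52)%997=140 h(33,37)=(33*31+37)%997=63 -> [984, 140, 63]
  L2: h(984,140)=(984*31+140)%997=734 h(63,63)=(63*31+63)%997=22 -> [734, 22]
  L3: h(734,22)=(734*31+22)%997=842 -> [842]
  root = 842 != target 713
Candidate D: set leaf[4] = 35 -> leaves = [29, 85, 66, 52, 35, 37]
  L0: [29, 85, 66, 52, 35, 37]
  L1: h(29,85)=(29*31+85)%997=984 h(66,52)=(66*31+52)%997=104 h(35,37)=(35*31+37)%997=125 -> [984, 104, 125]
  L2: h(984,104)=(984*31+104)%997=698 h(125,125)=(125*31+125)%997=12 -> [698, 12]
  L3: h(698,12)=(698*31+12)%997=713 -> [713]
  root = 713 == target 713  ** MATCH **
Candidate D produces the target root.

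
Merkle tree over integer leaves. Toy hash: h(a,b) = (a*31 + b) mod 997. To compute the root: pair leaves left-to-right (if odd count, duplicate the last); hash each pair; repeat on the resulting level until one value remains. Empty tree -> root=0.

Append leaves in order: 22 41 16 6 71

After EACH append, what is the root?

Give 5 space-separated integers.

After append 22 (leaves=[22]):
  L0: [22]
  root=22
After append 41 (leaves=[22, 41]):
  L0: [22, 41]
  L1: h(22,41)=(22*31+41)%997=723 -> [723]
  root=723
After append 16 (leaves=[22, 41, 16]):
  L0: [22, 41, 16]
  L1: h(22,41)=(22*31+41)%997=723 h(16,16)=(16*31+16)%997=512 -> [723, 512]
  L2: h(723,512)=(723*31+512)%997=991 -> [991]
  root=991
After append 6 (leaves=[22, 41, 16, 6]):
  L0: [22, 41, 16, 6]
  L1: h(22,41)=(22*31+41)%997=723 h(16,6)=(16*31+6)%997=502 -> [723, 502]
  L2: h(723,502)=(723*31+502)%997=981 -> [981]
  root=981
After append 71 (leaves=[22, 41, 16, 6, 71]):
  L0: [22, 41, 16, 6, 71]
  L1: h(22,41)=(22*31+41)%997=723 h(16,6)=(16*31+6)%997=502 h(71,71)=(71*31+71)%997=278 -> [723, 502, 278]
  L2: h(723,502)=(723*31+502)%997=981 h(278,278)=(278*31+278)%997=920 -> [981, 920]
  L3: h(981,920)=(981*31+920)%997=424 -> [424]
  root=424

Answer: 22 723 991 981 424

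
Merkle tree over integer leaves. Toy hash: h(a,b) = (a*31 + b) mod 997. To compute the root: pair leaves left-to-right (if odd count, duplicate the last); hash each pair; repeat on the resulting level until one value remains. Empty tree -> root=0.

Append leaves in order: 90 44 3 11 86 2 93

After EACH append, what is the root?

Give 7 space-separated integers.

After append 90 (leaves=[90]):
  L0: [90]
  root=90
After append 44 (leaves=[90, 44]):
  L0: [90, 44]
  L1: h(90,44)=(90*31+44)%997=840 -> [840]
  root=840
After append 3 (leaves=[90, 44, 3]):
  L0: [90, 44, 3]
  L1: h(90,44)=(90*31+44)%997=840 h(3,3)=(3*31+3)%997=96 -> [840, 96]
  L2: h(840,96)=(840*31+96)%997=214 -> [214]
  root=214
After append 11 (leaves=[90, 44, 3, 11]):
  L0: [90, 44, 3, 11]
  L1: h(90,44)=(90*31+44)%997=840 h(3,11)=(3*31+11)%997=104 -> [840, 104]
  L2: h(840,104)=(840*31+104)%997=222 -> [222]
  root=222
After append 86 (leaves=[90, 44, 3, 11, 86]):
  L0: [90, 44, 3, 11, 86]
  L1: h(90,44)=(90*31+44)%997=840 h(3,11)=(3*31+11)%997=104 h(86,86)=(86*31+86)%997=758 -> [840, 104, 758]
  L2: h(840,104)=(840*31+104)%997=222 h(758,758)=(758*31+758)%997=328 -> [222, 328]
  L3: h(222,328)=(222*31+328)%997=231 -> [231]
  root=231
After append 2 (leaves=[90, 44, 3, 11, 86, 2]):
  L0: [90, 44, 3, 11, 86, 2]
  L1: h(90,44)=(90*31+44)%997=840 h(3,11)=(3*31+11)%997=104 h(86,2)=(86*31+2)%997=674 -> [840, 104, 674]
  L2: h(840,104)=(840*31+104)%997=222 h(674,674)=(674*31+674)%997=631 -> [222, 631]
  L3: h(222,631)=(222*31+631)%997=534 -> [534]
  root=534
After append 93 (leaves=[90, 44, 3, 11, 86, 2, 93]):
  L0: [90, 44, 3, 11, 86, 2, 93]
  L1: h(90,44)=(90*31+44)%997=840 h(3,11)=(3*31+11)%997=104 h(86,2)=(86*31+2)%997=674 h(93,93)=(93*31+93)%997=982 -> [840, 104, 674, 982]
  L2: h(840,104)=(840*31+104)%997=222 h(674,982)=(674*31+982)%997=939 -> [222, 939]
  L3: h(222,939)=(222*31+939)%997=842 -> [842]
  root=842

Answer: 90 840 214 222 231 534 842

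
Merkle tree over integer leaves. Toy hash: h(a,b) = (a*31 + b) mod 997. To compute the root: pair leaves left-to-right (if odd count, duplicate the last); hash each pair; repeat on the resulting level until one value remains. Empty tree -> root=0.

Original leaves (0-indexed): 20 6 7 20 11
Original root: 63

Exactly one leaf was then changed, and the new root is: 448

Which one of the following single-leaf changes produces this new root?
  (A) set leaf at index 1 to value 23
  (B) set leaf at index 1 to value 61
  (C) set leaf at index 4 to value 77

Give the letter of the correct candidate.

Original leaves: [20, 6, 7, 20, 11]
Target new root: 448
Try each candidate change and compute the resulting root:
Candidate A: set leaf[1] = 23 -> leaves = [20, 23, 7, 20, 11]
  L0: [20, 23, 7, 20, 11]
  L1: h(20,23)=(20*31+23)%997=643 h(7,20)=(7*31+20)%997=237 h(11,11)=(11*31+11)%997=352 -> [643, 237, 352]
  L2: h(643,237)=(643*31+237)%997=230 h(352,352)=(352*31+352)%997=297 -> [230, 297]
  L3: h(230,297)=(230*31+297)%997=448 -> [448]
  root = 448 == target 448  ** MATCH **
Candidate B: set leaf[1] = 61 -> leaves = [20, 61, 7, 20, 11]
  L0: [20, 61, 7, 20, 11]
  L1: h(20,61)=(20*31+61)%997=681 h(7,20)=(7*31+20)%997=237 h(11,11)=(11*31+11)%997=352 -> [681, 237, 352]
  L2: h(681,237)=(681*31+237)%997=411 h(352,352)=(352*31+352)%997=297 -> [411, 297]
  L3: h(411,297)=(411*31+297)%997=77 -> [77]
  root = 77 != target 448
Candidate C: set leaf[4] = 77 -> leaves = [20, 6, 7, 20, 77]
  L0: [20, 6, 7, 20, 77]
  L1: h(20,6)=(20*31+6)%997=626 h(7,20)=(7*31+20)%997=237 h(77,77)=(77*31+77)%997=470 -> [626, 237, 470]
  L2: h(626,237)=(626*31+237)%997=700 h(470,470)=(470*31+470)%997=85 -> [700, 85]
  L3: h(700,85)=(700*31+85)%997=848 -> [848]
  root = 848 != target 448
Candidate A produces the target root.

Answer: A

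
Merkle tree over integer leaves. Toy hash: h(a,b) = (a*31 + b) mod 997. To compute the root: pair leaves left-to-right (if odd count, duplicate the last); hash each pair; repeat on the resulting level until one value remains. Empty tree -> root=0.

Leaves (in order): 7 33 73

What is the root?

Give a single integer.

Answer: 116

Derivation:
L0: [7, 33, 73]
L1: h(7,33)=(7*31+33)%997=250 h(73,73)=(73*31+73)%997=342 -> [250, 342]
L2: h(250,342)=(250*31+342)%997=116 -> [116]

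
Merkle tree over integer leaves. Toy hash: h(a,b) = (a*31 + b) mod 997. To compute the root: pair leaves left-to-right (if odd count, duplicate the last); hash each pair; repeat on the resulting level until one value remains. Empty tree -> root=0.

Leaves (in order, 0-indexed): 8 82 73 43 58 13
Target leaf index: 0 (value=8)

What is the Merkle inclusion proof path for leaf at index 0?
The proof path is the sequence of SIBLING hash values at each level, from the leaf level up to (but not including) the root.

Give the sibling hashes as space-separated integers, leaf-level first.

Answer: 82 312 126

Derivation:
L0 (leaves): [8, 82, 73, 43, 58, 13], target index=0
L1: h(8,82)=(8*31+82)%997=330 [pair 0] h(73,43)=(73*31+43)%997=312 [pair 1] h(58,13)=(58*31+13)%997=814 [pair 2] -> [330, 312, 814]
  Sibling for proof at L0: 82
L2: h(330,312)=(330*31+312)%997=572 [pair 0] h(814,814)=(814*31+814)%997=126 [pair 1] -> [572, 126]
  Sibling for proof at L1: 312
L3: h(572,126)=(572*31+126)%997=909 [pair 0] -> [909]
  Sibling for proof at L2: 126
Root: 909
Proof path (sibling hashes from leaf to root): [82, 312, 126]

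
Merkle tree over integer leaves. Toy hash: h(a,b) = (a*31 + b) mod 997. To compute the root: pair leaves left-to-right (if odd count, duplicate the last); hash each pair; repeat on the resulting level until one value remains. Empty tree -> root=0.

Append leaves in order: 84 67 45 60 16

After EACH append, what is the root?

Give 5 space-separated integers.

Answer: 84 677 493 508 228

Derivation:
After append 84 (leaves=[84]):
  L0: [84]
  root=84
After append 67 (leaves=[84, 67]):
  L0: [84, 67]
  L1: h(84,67)=(84*31+67)%997=677 -> [677]
  root=677
After append 45 (leaves=[84, 67, 45]):
  L0: [84, 67, 45]
  L1: h(84,67)=(84*31+67)%997=677 h(45,45)=(45*31+45)%997=443 -> [677, 443]
  L2: h(677,443)=(677*31+443)%997=493 -> [493]
  root=493
After append 60 (leaves=[84, 67, 45, 60]):
  L0: [84, 67, 45, 60]
  L1: h(84,67)=(84*31+67)%997=677 h(45,60)=(45*31+60)%997=458 -> [677, 458]
  L2: h(677,458)=(677*31+458)%997=508 -> [508]
  root=508
After append 16 (leaves=[84, 67, 45, 60, 16]):
  L0: [84, 67, 45, 60, 16]
  L1: h(84,67)=(84*31+67)%997=677 h(45,60)=(45*31+60)%997=458 h(16,16)=(16*31+16)%997=512 -> [677, 458, 512]
  L2: h(677,458)=(677*31+458)%997=508 h(512,512)=(512*31+512)%997=432 -> [508, 432]
  L3: h(508,432)=(508*31+432)%997=228 -> [228]
  root=228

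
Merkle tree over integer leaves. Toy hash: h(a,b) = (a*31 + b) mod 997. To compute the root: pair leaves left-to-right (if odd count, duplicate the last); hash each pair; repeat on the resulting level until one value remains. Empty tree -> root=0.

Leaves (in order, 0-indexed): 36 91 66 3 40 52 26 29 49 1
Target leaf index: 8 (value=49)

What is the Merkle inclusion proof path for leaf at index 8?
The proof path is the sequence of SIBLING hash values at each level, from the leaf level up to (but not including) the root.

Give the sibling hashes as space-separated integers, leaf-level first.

L0 (leaves): [36, 91, 66, 3, 40, 52, 26, 29, 49, 1], target index=8
L1: h(36,91)=(36*31+91)%997=210 [pair 0] h(66,3)=(66*31+3)%997=55 [pair 1] h(40,52)=(40*31+52)%997=295 [pair 2] h(26,29)=(26*31+29)%997=835 [pair 3] h(49,1)=(49*31+1)%997=523 [pair 4] -> [210, 55, 295, 835, 523]
  Sibling for proof at L0: 1
L2: h(210,55)=(210*31+55)%997=583 [pair 0] h(295,835)=(295*31+835)%997=10 [pair 1] h(523,523)=(523*31+523)%997=784 [pair 2] -> [583, 10, 784]
  Sibling for proof at L1: 523
L3: h(583,10)=(583*31+10)%997=137 [pair 0] h(784,784)=(784*31+784)%997=163 [pair 1] -> [137, 163]
  Sibling for proof at L2: 784
L4: h(137,163)=(137*31+163)%997=422 [pair 0] -> [422]
  Sibling for proof at L3: 137
Root: 422
Proof path (sibling hashes from leaf to root): [1, 523, 784, 137]

Answer: 1 523 784 137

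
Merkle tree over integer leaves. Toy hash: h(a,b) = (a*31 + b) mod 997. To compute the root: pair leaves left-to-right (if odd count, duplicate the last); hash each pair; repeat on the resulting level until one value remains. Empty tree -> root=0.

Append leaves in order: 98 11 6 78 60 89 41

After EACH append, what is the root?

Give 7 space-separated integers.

Answer: 98 58 993 68 737 668 31

Derivation:
After append 98 (leaves=[98]):
  L0: [98]
  root=98
After append 11 (leaves=[98, 11]):
  L0: [98, 11]
  L1: h(98,11)=(98*31+11)%997=58 -> [58]
  root=58
After append 6 (leaves=[98, 11, 6]):
  L0: [98, 11, 6]
  L1: h(98,11)=(98*31+11)%997=58 h(6,6)=(6*31+6)%997=192 -> [58, 192]
  L2: h(58,192)=(58*31+192)%997=993 -> [993]
  root=993
After append 78 (leaves=[98, 11, 6, 78]):
  L0: [98, 11, 6, 78]
  L1: h(98,11)=(98*31+11)%997=58 h(6,78)=(6*31+78)%997=264 -> [58, 264]
  L2: h(58,264)=(58*31+264)%997=68 -> [68]
  root=68
After append 60 (leaves=[98, 11, 6, 78, 60]):
  L0: [98, 11, 6, 78, 60]
  L1: h(98,11)=(98*31+11)%997=58 h(6,78)=(6*31+78)%997=264 h(60,60)=(60*31+60)%997=923 -> [58, 264, 923]
  L2: h(58,264)=(58*31+264)%997=68 h(923,923)=(923*31+923)%997=623 -> [68, 623]
  L3: h(68,623)=(68*31+623)%997=737 -> [737]
  root=737
After append 89 (leaves=[98, 11, 6, 78, 60, 89]):
  L0: [98, 11, 6, 78, 60, 89]
  L1: h(98,11)=(98*31+11)%997=58 h(6,78)=(6*31+78)%997=264 h(60,89)=(60*31+89)%997=952 -> [58, 264, 952]
  L2: h(58,264)=(58*31+264)%997=68 h(952,952)=(952*31+952)%997=554 -> [68, 554]
  L3: h(68,554)=(68*31+554)%997=668 -> [668]
  root=668
After append 41 (leaves=[98, 11, 6, 78, 60, 89, 41]):
  L0: [98, 11, 6, 78, 60, 89, 41]
  L1: h(98,11)=(98*31+11)%997=58 h(6,78)=(6*31+78)%997=264 h(60,89)=(60*31+89)%997=952 h(41,41)=(41*31+41)%997=315 -> [58, 264, 952, 315]
  L2: h(58,264)=(58*31+264)%997=68 h(952,315)=(952*31+315)%997=914 -> [68, 914]
  L3: h(68,914)=(68*31+914)%997=31 -> [31]
  root=31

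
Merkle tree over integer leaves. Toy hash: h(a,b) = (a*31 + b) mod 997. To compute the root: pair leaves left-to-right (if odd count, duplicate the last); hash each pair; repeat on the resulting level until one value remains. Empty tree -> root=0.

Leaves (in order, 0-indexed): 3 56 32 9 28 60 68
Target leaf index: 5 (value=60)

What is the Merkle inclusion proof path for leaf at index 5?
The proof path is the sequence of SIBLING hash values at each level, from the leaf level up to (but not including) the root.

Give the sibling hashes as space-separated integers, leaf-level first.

Answer: 28 182 635

Derivation:
L0 (leaves): [3, 56, 32, 9, 28, 60, 68], target index=5
L1: h(3,56)=(3*31+56)%997=149 [pair 0] h(32,9)=(32*31+9)%997=4 [pair 1] h(28,60)=(28*31+60)%997=928 [pair 2] h(68,68)=(68*31+68)%997=182 [pair 3] -> [149, 4, 928, 182]
  Sibling for proof at L0: 28
L2: h(149,4)=(149*31+4)%997=635 [pair 0] h(928,182)=(928*31+182)%997=37 [pair 1] -> [635, 37]
  Sibling for proof at L1: 182
L3: h(635,37)=(635*31+37)%997=779 [pair 0] -> [779]
  Sibling for proof at L2: 635
Root: 779
Proof path (sibling hashes from leaf to root): [28, 182, 635]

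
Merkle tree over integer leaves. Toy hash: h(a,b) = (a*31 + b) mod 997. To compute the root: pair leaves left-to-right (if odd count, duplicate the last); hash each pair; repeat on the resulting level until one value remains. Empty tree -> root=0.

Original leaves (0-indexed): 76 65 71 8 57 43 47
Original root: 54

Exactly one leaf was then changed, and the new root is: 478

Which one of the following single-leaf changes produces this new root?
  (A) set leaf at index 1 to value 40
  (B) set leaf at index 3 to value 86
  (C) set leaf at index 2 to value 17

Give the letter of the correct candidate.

Original leaves: [76, 65, 71, 8, 57, 43, 47]
Target new root: 478
Try each candidate change and compute the resulting root:
Candidate A: set leaf[1] = 40 -> leaves = [76, 40, 71, 8, 57, 43, 47]
  L0: [76, 40, 71, 8, 57, 43, 47]
  L1: h(76,40)=(76*31+40)%997=402 h(71,8)=(71*31+8)%997=215 h(57,43)=(57*31+43)%997=813 h(47,47)=(47*31+47)%997=507 -> [402, 215, 813, 507]
  L2: h(402,215)=(402*31+215)%997=713 h(813,507)=(813*31+507)%997=785 -> [713, 785]
  L3: h(713,785)=(713*31+785)%997=954 -> [954]
  root = 954 != target 478
Candidate B: set leaf[3] = 86 -> leaves = [76, 65, 71, 86, 57, 43, 47]
  L0: [76, 65, 71, 86, 57, 43, 47]
  L1: h(76,65)=(76*31+65)%997=427 h(71,86)=(71*31+86)%997=293 h(57,43)=(57*31+43)%997=813 h(47,47)=(47*31+47)%997=507 -> [427, 293, 813, 507]
  L2: h(427,293)=(427*31+293)%997=569 h(813,507)=(813*31+507)%997=785 -> [569, 785]
  L3: h(569,785)=(569*31+785)%997=478 -> [478]
  root = 478 == target 478  ** MATCH **
Candidate C: set leaf[2] = 17 -> leaves = [76, 65, 17, 8, 57, 43, 47]
  L0: [76, 65, 17, 8, 57, 43, 47]
  L1: h(76,65)=(76*31+65)%997=427 h(17,8)=(17*31+8)%997=535 h(57,43)=(57*31+43)%997=813 h(47,47)=(47*31+47)%997=507 -> [427, 535, 813, 507]
  L2: h(427,535)=(427*31+535)%997=811 h(813,507)=(813*31+507)%997=785 -> [811, 785]
  L3: h(811,785)=(811*31+785)%997=4 -> [4]
  root = 4 != target 478
Candidate B produces the target root.

Answer: B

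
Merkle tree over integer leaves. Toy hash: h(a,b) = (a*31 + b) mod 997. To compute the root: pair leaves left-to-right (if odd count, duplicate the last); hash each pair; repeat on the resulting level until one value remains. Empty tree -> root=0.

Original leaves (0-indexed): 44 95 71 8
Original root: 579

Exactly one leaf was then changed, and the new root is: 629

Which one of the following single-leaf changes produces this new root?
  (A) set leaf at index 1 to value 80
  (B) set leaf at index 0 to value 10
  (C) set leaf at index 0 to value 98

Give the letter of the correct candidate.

Original leaves: [44, 95, 71, 8]
Target new root: 629
Try each candidate change and compute the resulting root:
Candidate A: set leaf[1] = 80 -> leaves = [44, 80, 71, 8]
  L0: [44, 80, 71, 8]
  L1: h(44,80)=(44*31+80)%997=447 h(71,8)=(71*31+8)%997=215 -> [447, 215]
  L2: h(447,215)=(447*31+215)%997=114 -> [114]
  root = 114 != target 629
Candidate B: set leaf[0] = 10 -> leaves = [10, 95, 71, 8]
  L0: [10, 95, 71, 8]
  L1: h(10,95)=(10*31+95)%997=405 h(71,8)=(71*31+8)%997=215 -> [405, 215]
  L2: h(405,215)=(405*31+215)%997=806 -> [806]
  root = 806 != target 629
Candidate C: set leaf[0] = 98 -> leaves = [98, 95, 71, 8]
  L0: [98, 95, 71, 8]
  L1: h(98,95)=(98*31+95)%997=142 h(71,8)=(71*31+8)%997=215 -> [142, 215]
  L2: h(142,215)=(142*31+215)%997=629 -> [629]
  root = 629 == target 629  ** MATCH **
Candidate C produces the target root.

Answer: C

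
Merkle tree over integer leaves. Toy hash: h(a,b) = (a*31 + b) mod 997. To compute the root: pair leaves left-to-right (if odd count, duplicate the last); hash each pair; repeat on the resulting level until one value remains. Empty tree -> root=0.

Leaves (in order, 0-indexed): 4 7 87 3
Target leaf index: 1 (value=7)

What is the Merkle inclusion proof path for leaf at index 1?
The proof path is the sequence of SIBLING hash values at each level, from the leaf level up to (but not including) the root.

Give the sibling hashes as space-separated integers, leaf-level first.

Answer: 4 706

Derivation:
L0 (leaves): [4, 7, 87, 3], target index=1
L1: h(4,7)=(4*31+7)%997=131 [pair 0] h(87,3)=(87*31+3)%997=706 [pair 1] -> [131, 706]
  Sibling for proof at L0: 4
L2: h(131,706)=(131*31+706)%997=779 [pair 0] -> [779]
  Sibling for proof at L1: 706
Root: 779
Proof path (sibling hashes from leaf to root): [4, 706]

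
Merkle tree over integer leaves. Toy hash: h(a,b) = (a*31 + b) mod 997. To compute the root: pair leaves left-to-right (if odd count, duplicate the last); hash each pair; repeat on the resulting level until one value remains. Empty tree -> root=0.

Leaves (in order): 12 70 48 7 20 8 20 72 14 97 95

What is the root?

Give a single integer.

Answer: 12

Derivation:
L0: [12, 70, 48, 7, 20, 8, 20, 72, 14, 97, 95]
L1: h(12,70)=(12*31+70)%997=442 h(48,7)=(48*31+7)%997=498 h(20,8)=(20*31+8)%997=628 h(20,72)=(20*31+72)%997=692 h(14,97)=(14*31+97)%997=531 h(95,95)=(95*31+95)%997=49 -> [442, 498, 628, 692, 531, 49]
L2: h(442,498)=(442*31+498)%997=242 h(628,692)=(628*31+692)%997=220 h(531,49)=(531*31+49)%997=558 -> [242, 220, 558]
L3: h(242,220)=(242*31+220)%997=743 h(558,558)=(558*31+558)%997=907 -> [743, 907]
L4: h(743,907)=(743*31+907)%997=12 -> [12]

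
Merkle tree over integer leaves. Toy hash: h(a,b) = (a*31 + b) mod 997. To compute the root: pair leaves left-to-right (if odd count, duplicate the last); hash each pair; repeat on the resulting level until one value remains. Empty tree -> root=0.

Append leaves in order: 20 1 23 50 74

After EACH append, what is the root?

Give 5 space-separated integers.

Answer: 20 621 47 74 304

Derivation:
After append 20 (leaves=[20]):
  L0: [20]
  root=20
After append 1 (leaves=[20, 1]):
  L0: [20, 1]
  L1: h(20,1)=(20*31+1)%997=621 -> [621]
  root=621
After append 23 (leaves=[20, 1, 23]):
  L0: [20, 1, 23]
  L1: h(20,1)=(20*31+1)%997=621 h(23,23)=(23*31+23)%997=736 -> [621, 736]
  L2: h(621,736)=(621*31+736)%997=47 -> [47]
  root=47
After append 50 (leaves=[20, 1, 23, 50]):
  L0: [20, 1, 23, 50]
  L1: h(20,1)=(20*31+1)%997=621 h(23,50)=(23*31+50)%997=763 -> [621, 763]
  L2: h(621,763)=(621*31+763)%997=74 -> [74]
  root=74
After append 74 (leaves=[20, 1, 23, 50, 74]):
  L0: [20, 1, 23, 50, 74]
  L1: h(20,1)=(20*31+1)%997=621 h(23,50)=(23*31+50)%997=763 h(74,74)=(74*31+74)%997=374 -> [621, 763, 374]
  L2: h(621,763)=(621*31+763)%997=74 h(374,374)=(374*31+374)%997=4 -> [74, 4]
  L3: h(74,4)=(74*31+4)%997=304 -> [304]
  root=304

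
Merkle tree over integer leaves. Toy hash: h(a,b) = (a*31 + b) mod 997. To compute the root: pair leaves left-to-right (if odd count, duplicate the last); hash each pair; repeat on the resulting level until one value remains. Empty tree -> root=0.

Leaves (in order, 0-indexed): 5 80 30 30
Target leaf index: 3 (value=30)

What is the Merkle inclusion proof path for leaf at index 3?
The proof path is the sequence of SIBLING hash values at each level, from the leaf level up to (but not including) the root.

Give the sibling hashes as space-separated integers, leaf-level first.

L0 (leaves): [5, 80, 30, 30], target index=3
L1: h(5,80)=(5*31+80)%997=235 [pair 0] h(30,30)=(30*31+30)%997=960 [pair 1] -> [235, 960]
  Sibling for proof at L0: 30
L2: h(235,960)=(235*31+960)%997=269 [pair 0] -> [269]
  Sibling for proof at L1: 235
Root: 269
Proof path (sibling hashes from leaf to root): [30, 235]

Answer: 30 235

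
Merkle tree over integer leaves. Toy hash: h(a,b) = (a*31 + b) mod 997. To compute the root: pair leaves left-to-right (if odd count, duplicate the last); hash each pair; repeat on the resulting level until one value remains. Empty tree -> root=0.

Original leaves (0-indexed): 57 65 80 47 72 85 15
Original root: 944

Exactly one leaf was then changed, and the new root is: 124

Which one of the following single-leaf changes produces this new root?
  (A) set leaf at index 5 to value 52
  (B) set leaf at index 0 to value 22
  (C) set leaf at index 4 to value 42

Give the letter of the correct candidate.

Answer: B

Derivation:
Original leaves: [57, 65, 80, 47, 72, 85, 15]
Target new root: 124
Try each candidate change and compute the resulting root:
Candidate A: set leaf[5] = 52 -> leaves = [57, 65, 80, 47, 72, 52, 15]
  L0: [57, 65, 80, 47, 72, 52, 15]
  L1: h(57,65)=(57*31+65)%997=835 h(80,47)=(80*31+47)%997=533 h(72,52)=(72*31+52)%997=290 h(15,15)=(15*31+15)%997=480 -> [835, 533, 290, 480]
  L2: h(835,533)=(835*31+533)%997=496 h(290,480)=(290*31+480)%997=497 -> [496, 497]
  L3: h(496,497)=(496*31+497)%997=918 -> [918]
  root = 918 != target 124
Candidate B: set leaf[0] = 22 -> leaves = [22, 65, 80, 47, 72, 85, 15]
  L0: [22, 65, 80, 47, 72, 85, 15]
  L1: h(22,65)=(22*31+65)%997=747 h(80,47)=(80*31+47)%997=533 h(72,85)=(72*31+85)%997=323 h(15,15)=(15*31+15)%997=480 -> [747, 533, 323, 480]
  L2: h(747,533)=(747*31+533)%997=759 h(323,480)=(323*31+480)%997=523 -> [759, 523]
  L3: h(759,523)=(759*31+523)%997=124 -> [124]
  root = 124 == target 124  ** MATCH **
Candidate C: set leaf[4] = 42 -> leaves = [57, 65, 80, 47, 42, 85, 15]
  L0: [57, 65, 80, 47, 42, 85, 15]
  L1: h(57,65)=(57*31+65)%997=835 h(80,47)=(80*31+47)%997=533 h(42,85)=(42*31+85)%997=390 h(15,15)=(15*31+15)%997=480 -> [835, 533, 390, 480]
  L2: h(835,533)=(835*31+533)%997=496 h(390,480)=(390*31+480)%997=606 -> [496, 606]
  L3: h(496,606)=(496*31+606)%997=30 -> [30]
  root = 30 != target 124
Candidate B produces the target root.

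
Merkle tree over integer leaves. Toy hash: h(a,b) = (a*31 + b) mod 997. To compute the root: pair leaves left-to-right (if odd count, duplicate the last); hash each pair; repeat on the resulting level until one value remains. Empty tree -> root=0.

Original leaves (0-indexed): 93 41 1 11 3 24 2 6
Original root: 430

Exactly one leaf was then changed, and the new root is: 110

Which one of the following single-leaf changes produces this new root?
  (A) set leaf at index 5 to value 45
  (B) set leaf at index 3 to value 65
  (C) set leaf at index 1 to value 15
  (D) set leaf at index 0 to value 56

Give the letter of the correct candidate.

Original leaves: [93, 41, 1, 11, 3, 24, 2, 6]
Target new root: 110
Try each candidate change and compute the resulting root:
Candidate A: set leaf[5] = 45 -> leaves = [93, 41, 1, 11, 3, 45, 2, 6]
  L0: [93, 41, 1, 11, 3, 45, 2, 6]
  L1: h(93,41)=(93*31+41)%997=930 h(1,11)=(1*31+11)%997=42 h(3,45)=(3*31+45)%997=138 h(2,6)=(2*31+6)%997=68 -> [930, 42, 138, 68]
  L2: h(930,42)=(930*31+42)%997=956 h(138,68)=(138*31+68)%997=358 -> [956, 358]
  L3: h(956,358)=(956*31+358)%997=84 -> [84]
  root = 84 != target 110
Candidate B: set leaf[3] = 65 -> leaves = [93, 41, 1, 65, 3, 24, 2, 6]
  L0: [93, 41, 1, 65, 3, 24, 2, 6]
  L1: h(93,41)=(93*31+41)%997=930 h(1,65)=(1*31+65)%997=96 h(3,24)=(3*31+24)%997=117 h(2,6)=(2*31+6)%997=68 -> [930, 96, 117, 68]
  L2: h(930,96)=(930*31+96)%997=13 h(117,68)=(117*31+68)%997=704 -> [13, 704]
  L3: h(13,704)=(13*31+704)%997=110 -> [110]
  root = 110 == target 110  ** MATCH **
Candidate C: set leaf[1] = 15 -> leaves = [93, 15, 1, 11, 3, 24, 2, 6]
  L0: [93, 15, 1, 11, 3, 24, 2, 6]
  L1: h(93,15)=(93*31+15)%997=904 h(1,11)=(1*31+11)%997=42 h(3,24)=(3*31+24)%997=117 h(2,6)=(2*31+6)%997=68 -> [904, 42, 117, 68]
  L2: h(904,42)=(904*31+42)%997=150 h(117,68)=(117*31+68)%997=704 -> [150, 704]
  L3: h(150,704)=(150*31+704)%997=369 -> [369]
  root = 369 != target 110
Candidate D: set leaf[0] = 56 -> leaves = [56, 41, 1, 11, 3, 24, 2, 6]
  L0: [56, 41, 1, 11, 3, 24, 2, 6]
  L1: h(56,41)=(56*31+41)%997=780 h(1,11)=(1*31+11)%997=42 h(3,24)=(3*31+24)%997=117 h(2,6)=(2*31+6)%997=68 -> [780, 42, 117, 68]
  L2: h(780,42)=(780*31+42)%997=294 h(117,68)=(117*31+68)%997=704 -> [294, 704]
  L3: h(294,704)=(294*31+704)%997=845 -> [845]
  root = 845 != target 110
Candidate B produces the target root.

Answer: B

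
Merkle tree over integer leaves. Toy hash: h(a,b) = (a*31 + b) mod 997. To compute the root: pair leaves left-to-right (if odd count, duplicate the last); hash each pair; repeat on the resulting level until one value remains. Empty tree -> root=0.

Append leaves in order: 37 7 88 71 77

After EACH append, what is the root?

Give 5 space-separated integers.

After append 37 (leaves=[37]):
  L0: [37]
  root=37
After append 7 (leaves=[37, 7]):
  L0: [37, 7]
  L1: h(37,7)=(37*31+7)%997=157 -> [157]
  root=157
After append 88 (leaves=[37, 7, 88]):
  L0: [37, 7, 88]
  L1: h(37,7)=(37*31+7)%997=157 h(88,88)=(88*31+88)%997=822 -> [157, 822]
  L2: h(157,822)=(157*31+822)%997=704 -> [704]
  root=704
After append 71 (leaves=[37, 7, 88, 71]):
  L0: [37, 7, 88, 71]
  L1: h(37,7)=(37*31+7)%997=157 h(88,71)=(88*31+71)%997=805 -> [157, 805]
  L2: h(157,805)=(157*31+805)%997=687 -> [687]
  root=687
After append 77 (leaves=[37, 7, 88, 71, 77]):
  L0: [37, 7, 88, 71, 77]
  L1: h(37,7)=(37*31+7)%997=157 h(88,71)=(88*31+71)%997=805 h(77,77)=(77*31+77)%997=470 -> [157, 805, 470]
  L2: h(157,805)=(157*31+805)%997=687 h(470,470)=(470*31+470)%997=85 -> [687, 85]
  L3: h(687,85)=(687*31+85)%997=445 -> [445]
  root=445

Answer: 37 157 704 687 445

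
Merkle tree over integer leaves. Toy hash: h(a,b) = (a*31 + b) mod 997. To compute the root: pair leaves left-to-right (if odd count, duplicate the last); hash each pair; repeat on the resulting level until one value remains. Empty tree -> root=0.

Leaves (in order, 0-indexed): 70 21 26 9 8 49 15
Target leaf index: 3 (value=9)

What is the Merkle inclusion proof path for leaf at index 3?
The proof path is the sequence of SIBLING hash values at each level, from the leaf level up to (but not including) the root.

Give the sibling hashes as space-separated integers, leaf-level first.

L0 (leaves): [70, 21, 26, 9, 8, 49, 15], target index=3
L1: h(70,21)=(70*31+21)%997=197 [pair 0] h(26,9)=(26*31+9)%997=815 [pair 1] h(8,49)=(8*31+49)%997=297 [pair 2] h(15,15)=(15*31+15)%997=480 [pair 3] -> [197, 815, 297, 480]
  Sibling for proof at L0: 26
L2: h(197,815)=(197*31+815)%997=940 [pair 0] h(297,480)=(297*31+480)%997=714 [pair 1] -> [940, 714]
  Sibling for proof at L1: 197
L3: h(940,714)=(940*31+714)%997=941 [pair 0] -> [941]
  Sibling for proof at L2: 714
Root: 941
Proof path (sibling hashes from leaf to root): [26, 197, 714]

Answer: 26 197 714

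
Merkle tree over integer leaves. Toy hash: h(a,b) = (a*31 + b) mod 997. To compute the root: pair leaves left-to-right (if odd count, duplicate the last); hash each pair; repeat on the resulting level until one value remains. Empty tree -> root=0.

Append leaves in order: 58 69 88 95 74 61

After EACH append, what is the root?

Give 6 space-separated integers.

Answer: 58 870 873 880 365 946

Derivation:
After append 58 (leaves=[58]):
  L0: [58]
  root=58
After append 69 (leaves=[58, 69]):
  L0: [58, 69]
  L1: h(58,69)=(58*31+69)%997=870 -> [870]
  root=870
After append 88 (leaves=[58, 69, 88]):
  L0: [58, 69, 88]
  L1: h(58,69)=(58*31+69)%997=870 h(88,88)=(88*31+88)%997=822 -> [870, 822]
  L2: h(870,822)=(870*31+822)%997=873 -> [873]
  root=873
After append 95 (leaves=[58, 69, 88, 95]):
  L0: [58, 69, 88, 95]
  L1: h(58,69)=(58*31+69)%997=870 h(88,95)=(88*31+95)%997=829 -> [870, 829]
  L2: h(870,829)=(870*31+829)%997=880 -> [880]
  root=880
After append 74 (leaves=[58, 69, 88, 95, 74]):
  L0: [58, 69, 88, 95, 74]
  L1: h(58,69)=(58*31+69)%997=870 h(88,95)=(88*31+95)%997=829 h(74,74)=(74*31+74)%997=374 -> [870, 829, 374]
  L2: h(870,829)=(870*31+829)%997=880 h(374,374)=(374*31+374)%997=4 -> [880, 4]
  L3: h(880,4)=(880*31+4)%997=365 -> [365]
  root=365
After append 61 (leaves=[58, 69, 88, 95, 74, 61]):
  L0: [58, 69, 88, 95, 74, 61]
  L1: h(58,69)=(58*31+69)%997=870 h(88,95)=(88*31+95)%997=829 h(74,61)=(74*31+61)%997=361 -> [870, 829, 361]
  L2: h(870,829)=(870*31+829)%997=880 h(361,361)=(361*31+361)%997=585 -> [880, 585]
  L3: h(880,585)=(880*31+585)%997=946 -> [946]
  root=946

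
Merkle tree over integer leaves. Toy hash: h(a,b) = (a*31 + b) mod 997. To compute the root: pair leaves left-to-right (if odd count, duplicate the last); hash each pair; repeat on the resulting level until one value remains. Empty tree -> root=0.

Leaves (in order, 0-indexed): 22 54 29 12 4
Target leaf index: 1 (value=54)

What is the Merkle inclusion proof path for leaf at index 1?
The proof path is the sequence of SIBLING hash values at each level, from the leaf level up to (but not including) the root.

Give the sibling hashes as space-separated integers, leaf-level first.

L0 (leaves): [22, 54, 29, 12, 4], target index=1
L1: h(22,54)=(22*31+54)%997=736 [pair 0] h(29,12)=(29*31+12)%997=911 [pair 1] h(4,4)=(4*31+4)%997=128 [pair 2] -> [736, 911, 128]
  Sibling for proof at L0: 22
L2: h(736,911)=(736*31+911)%997=796 [pair 0] h(128,128)=(128*31+128)%997=108 [pair 1] -> [796, 108]
  Sibling for proof at L1: 911
L3: h(796,108)=(796*31+108)%997=856 [pair 0] -> [856]
  Sibling for proof at L2: 108
Root: 856
Proof path (sibling hashes from leaf to root): [22, 911, 108]

Answer: 22 911 108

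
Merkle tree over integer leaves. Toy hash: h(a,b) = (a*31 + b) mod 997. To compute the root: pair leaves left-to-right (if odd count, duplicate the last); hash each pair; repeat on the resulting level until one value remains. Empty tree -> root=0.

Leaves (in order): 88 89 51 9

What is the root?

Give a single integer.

L0: [88, 89, 51, 9]
L1: h(88,89)=(88*31+89)%997=823 h(51,9)=(51*31+9)%997=593 -> [823, 593]
L2: h(823,593)=(823*31+593)%997=184 -> [184]

Answer: 184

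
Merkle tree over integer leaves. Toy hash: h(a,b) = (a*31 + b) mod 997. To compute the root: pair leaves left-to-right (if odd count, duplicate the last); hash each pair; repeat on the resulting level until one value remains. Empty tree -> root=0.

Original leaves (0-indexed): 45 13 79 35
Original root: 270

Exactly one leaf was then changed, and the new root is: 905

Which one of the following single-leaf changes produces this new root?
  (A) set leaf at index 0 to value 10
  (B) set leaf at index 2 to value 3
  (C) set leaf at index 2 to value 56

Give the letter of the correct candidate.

Original leaves: [45, 13, 79, 35]
Target new root: 905
Try each candidate change and compute the resulting root:
Candidate A: set leaf[0] = 10 -> leaves = [10, 13, 79, 35]
  L0: [10, 13, 79, 35]
  L1: h(10,13)=(10*31+13)%997=323 h(79,35)=(79*31+35)%997=490 -> [323, 490]
  L2: h(323,490)=(323*31+490)%997=533 -> [533]
  root = 533 != target 905
Candidate B: set leaf[2] = 3 -> leaves = [45, 13, 3, 35]
  L0: [45, 13, 3, 35]
  L1: h(45,13)=(45*31+13)%997=411 h(3,35)=(3*31+35)%997=128 -> [411, 128]
  L2: h(411,128)=(411*31+128)%997=905 -> [905]
  root = 905 == target 905  ** MATCH **
Candidate C: set leaf[2] = 56 -> leaves = [45, 13, 56, 35]
  L0: [45, 13, 56, 35]
  L1: h(45,13)=(45*31+13)%997=411 h(56,35)=(56*31+35)%997=774 -> [411, 774]
  L2: h(411,774)=(411*31+774)%997=554 -> [554]
  root = 554 != target 905
Candidate B produces the target root.

Answer: B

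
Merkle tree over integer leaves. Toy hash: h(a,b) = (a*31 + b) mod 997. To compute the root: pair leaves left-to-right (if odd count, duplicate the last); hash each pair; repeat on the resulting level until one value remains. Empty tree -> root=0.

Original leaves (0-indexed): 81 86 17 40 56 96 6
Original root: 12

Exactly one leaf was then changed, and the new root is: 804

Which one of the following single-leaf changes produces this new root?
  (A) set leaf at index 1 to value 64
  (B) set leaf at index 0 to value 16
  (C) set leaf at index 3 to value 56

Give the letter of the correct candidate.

Answer: A

Derivation:
Original leaves: [81, 86, 17, 40, 56, 96, 6]
Target new root: 804
Try each candidate change and compute the resulting root:
Candidate A: set leaf[1] = 64 -> leaves = [81, 64, 17, 40, 56, 96, 6]
  L0: [81, 64, 17, 40, 56, 96, 6]
  L1: h(81,64)=(81*31+64)%997=581 h(17,40)=(17*31+40)%997=567 h(56,96)=(56*31+96)%997=835 h(6,6)=(6*31+6)%997=192 -> [581, 567, 835, 192]
  L2: h(581,567)=(581*31+567)%997=632 h(835,192)=(835*31+192)%997=155 -> [632, 155]
  L3: h(632,155)=(632*31+155)%997=804 -> [804]
  root = 804 == target 804  ** MATCH **
Candidate B: set leaf[0] = 16 -> leaves = [16, 86, 17, 40, 56, 96, 6]
  L0: [16, 86, 17, 40, 56, 96, 6]
  L1: h(16,86)=(16*31+86)%997=582 h(17,40)=(17*31+40)%997=567 h(56,96)=(56*31+96)%997=835 h(6,6)=(6*31+6)%997=192 -> [582, 567, 835, 192]
  L2: h(582,567)=(582*31+567)%997=663 h(835,192)=(835*31+192)%997=155 -> [663, 155]
  L3: h(663,155)=(663*31+155)%997=768 -> [768]
  root = 768 != target 804
Candidate C: set leaf[3] = 56 -> leaves = [81, 86, 17, 56, 56, 96, 6]
  L0: [81, 86, 17, 56, 56, 96, 6]
  L1: h(81,86)=(81*31+86)%997=603 h(17,56)=(17*31+56)%997=583 h(56,96)=(56*31+96)%997=835 h(6,6)=(6*31+6)%997=192 -> [603, 583, 835, 192]
  L2: h(603,583)=(603*31+583)%997=333 h(835,192)=(835*31+192)%997=155 -> [333, 155]
  L3: h(333,155)=(333*31+155)%997=508 -> [508]
  root = 508 != target 804
Candidate A produces the target root.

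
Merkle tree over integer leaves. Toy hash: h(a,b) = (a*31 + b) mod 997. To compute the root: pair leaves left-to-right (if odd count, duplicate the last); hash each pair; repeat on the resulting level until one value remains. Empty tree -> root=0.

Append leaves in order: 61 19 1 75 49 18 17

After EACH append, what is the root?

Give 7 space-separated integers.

Answer: 61 913 419 493 654 659 663

Derivation:
After append 61 (leaves=[61]):
  L0: [61]
  root=61
After append 19 (leaves=[61, 19]):
  L0: [61, 19]
  L1: h(61,19)=(61*31+19)%997=913 -> [913]
  root=913
After append 1 (leaves=[61, 19, 1]):
  L0: [61, 19, 1]
  L1: h(61,19)=(61*31+19)%997=913 h(1,1)=(1*31+1)%997=32 -> [913, 32]
  L2: h(913,32)=(913*31+32)%997=419 -> [419]
  root=419
After append 75 (leaves=[61, 19, 1, 75]):
  L0: [61, 19, 1, 75]
  L1: h(61,19)=(61*31+19)%997=913 h(1,75)=(1*31+75)%997=106 -> [913, 106]
  L2: h(913,106)=(913*31+106)%997=493 -> [493]
  root=493
After append 49 (leaves=[61, 19, 1, 75, 49]):
  L0: [61, 19, 1, 75, 49]
  L1: h(61,19)=(61*31+19)%997=913 h(1,75)=(1*31+75)%997=106 h(49,49)=(49*31+49)%997=571 -> [913, 106, 571]
  L2: h(913,106)=(913*31+106)%997=493 h(571,571)=(571*31+571)%997=326 -> [493, 326]
  L3: h(493,326)=(493*31+326)%997=654 -> [654]
  root=654
After append 18 (leaves=[61, 19, 1, 75, 49, 18]):
  L0: [61, 19, 1, 75, 49, 18]
  L1: h(61,19)=(61*31+19)%997=913 h(1,75)=(1*31+75)%997=106 h(49,18)=(49*31+18)%997=540 -> [913, 106, 540]
  L2: h(913,106)=(913*31+106)%997=493 h(540,540)=(540*31+540)%997=331 -> [493, 331]
  L3: h(493,331)=(493*31+331)%997=659 -> [659]
  root=659
After append 17 (leaves=[61, 19, 1, 75, 49, 18, 17]):
  L0: [61, 19, 1, 75, 49, 18, 17]
  L1: h(61,19)=(61*31+19)%997=913 h(1,75)=(1*31+75)%997=106 h(49,18)=(49*31+18)%997=540 h(17,17)=(17*31+17)%997=544 -> [913, 106, 540, 544]
  L2: h(913,106)=(913*31+106)%997=493 h(540,544)=(540*31+544)%997=335 -> [493, 335]
  L3: h(493,335)=(493*31+335)%997=663 -> [663]
  root=663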